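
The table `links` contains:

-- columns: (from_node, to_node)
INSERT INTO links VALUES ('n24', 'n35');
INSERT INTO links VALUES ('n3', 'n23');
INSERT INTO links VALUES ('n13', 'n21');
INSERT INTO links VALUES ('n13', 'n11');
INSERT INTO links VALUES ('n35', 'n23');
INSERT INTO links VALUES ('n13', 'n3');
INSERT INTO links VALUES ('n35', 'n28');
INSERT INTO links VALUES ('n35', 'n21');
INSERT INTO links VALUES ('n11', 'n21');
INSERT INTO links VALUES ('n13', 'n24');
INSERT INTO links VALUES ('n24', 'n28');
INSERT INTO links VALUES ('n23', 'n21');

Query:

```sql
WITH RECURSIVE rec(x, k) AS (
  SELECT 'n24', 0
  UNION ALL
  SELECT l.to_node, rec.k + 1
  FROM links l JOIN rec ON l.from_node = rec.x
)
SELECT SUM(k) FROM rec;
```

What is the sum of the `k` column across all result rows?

11

Base: (n24, k=0).
Iteration 1: edges from {n24} -> (n28, k=1), (n35, k=1).
Iteration 2: edges from {n28,n35} -> (n21, k=2), (n23, k=2), (n28, k=2).
Iteration 3: edges from {n21,n23,n28} -> (n21, k=3).
Iteration 4: no outgoing edges from {n21}; recursion stops.
SUM(k) = 0 + 1 + 1 + 2 + 2 + 2 + 3 = 11.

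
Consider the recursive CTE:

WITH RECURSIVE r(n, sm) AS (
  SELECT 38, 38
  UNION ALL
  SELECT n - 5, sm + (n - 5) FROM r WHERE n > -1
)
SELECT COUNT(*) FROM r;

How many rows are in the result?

9

Base: n=38, sm=38.
Iteration 1: 38 > -1 holds -> n = 38 - 5 = 33, sm = 38 + 33 = 71.
Iteration 2: 33 > -1 holds -> n = 33 - 5 = 28, sm = 71 + 28 = 99.
Iteration 3: 28 > -1 holds -> n = 28 - 5 = 23, sm = 99 + 23 = 122.
Iteration 4: 23 > -1 holds -> n = 23 - 5 = 18, sm = 122 + 18 = 140.
Iteration 5: 18 > -1 holds -> n = 18 - 5 = 13, sm = 140 + 13 = 153.
Iteration 6: 13 > -1 holds -> n = 13 - 5 = 8, sm = 153 + 8 = 161.
Iteration 7: 8 > -1 holds -> n = 8 - 5 = 3, sm = 161 + 3 = 164.
Iteration 8: 3 > -1 holds -> n = 3 - 5 = -2, sm = 164 + -2 = 162.
Iteration 9: -2 > -1 fails; recursion stops.
Total rows emitted: 9.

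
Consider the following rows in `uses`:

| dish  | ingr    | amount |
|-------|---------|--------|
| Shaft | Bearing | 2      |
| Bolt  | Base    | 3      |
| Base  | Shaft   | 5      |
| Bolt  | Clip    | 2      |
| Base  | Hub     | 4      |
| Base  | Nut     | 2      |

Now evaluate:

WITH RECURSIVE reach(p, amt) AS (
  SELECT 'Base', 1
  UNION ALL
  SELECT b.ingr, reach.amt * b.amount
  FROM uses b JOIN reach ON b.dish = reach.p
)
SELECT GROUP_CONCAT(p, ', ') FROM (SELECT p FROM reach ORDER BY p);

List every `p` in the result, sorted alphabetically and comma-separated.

Base, Bearing, Hub, Nut, Shaft

Base: (Base, amt=1).
Iteration 1: components of {Base} -> Hub = 1*4 = 4, Nut = 1*2 = 2, Shaft = 1*5 = 5.
Iteration 2: components of {Hub,Nut,Shaft} -> Bearing = 5*2 = 10.
Iteration 3: no further components; recursion stops.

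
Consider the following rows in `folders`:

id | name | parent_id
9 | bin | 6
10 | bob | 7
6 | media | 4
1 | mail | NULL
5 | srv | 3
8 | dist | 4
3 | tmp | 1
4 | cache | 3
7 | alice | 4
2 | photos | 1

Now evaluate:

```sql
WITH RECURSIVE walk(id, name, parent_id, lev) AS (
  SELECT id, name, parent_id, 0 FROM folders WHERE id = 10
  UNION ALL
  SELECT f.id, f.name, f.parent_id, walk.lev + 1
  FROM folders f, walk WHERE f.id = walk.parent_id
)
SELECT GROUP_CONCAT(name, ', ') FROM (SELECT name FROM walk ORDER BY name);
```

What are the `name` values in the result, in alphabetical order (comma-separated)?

alice, bob, cache, mail, tmp

Base: id=10 (bob), parent_id=7, lev 0.
Iteration 1: join on id=7 -> alice (id 7, parent_id=4, lev 1).
Iteration 2: join on id=4 -> cache (id 4, parent_id=3, lev 2).
Iteration 3: join on id=3 -> tmp (id 3, parent_id=1, lev 3).
Iteration 4: join on id=1 -> mail (id 1, parent_id=NULL, lev 4).
Iteration 5: parent_id is NULL; no match; recursion stops.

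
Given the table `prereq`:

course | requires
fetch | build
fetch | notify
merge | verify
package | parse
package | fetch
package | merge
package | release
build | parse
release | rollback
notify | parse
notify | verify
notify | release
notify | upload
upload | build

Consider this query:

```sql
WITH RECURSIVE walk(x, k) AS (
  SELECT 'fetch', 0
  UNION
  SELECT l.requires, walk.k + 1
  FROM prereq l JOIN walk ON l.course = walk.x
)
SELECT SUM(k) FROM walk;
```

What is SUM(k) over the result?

Base: (fetch, k=0).
Iteration 1: edges from {fetch} -> (build, k=1), (notify, k=1).
Iteration 2: edges from {build,notify} -> (parse, k=2), (release, k=2), (upload, k=2), (verify, k=2). [UNION drops 1 duplicate row(s)]
Iteration 3: edges from {parse,release,upload,verify} -> (build, k=3), (rollback, k=3).
Iteration 4: edges from {build,rollback} -> (parse, k=4).
Iteration 5: no outgoing edges from {parse}; recursion stops.
SUM(k) = 0 + 1 + 1 + 2 + 2 + 2 + 2 + 3 + 3 + 4 = 20.

20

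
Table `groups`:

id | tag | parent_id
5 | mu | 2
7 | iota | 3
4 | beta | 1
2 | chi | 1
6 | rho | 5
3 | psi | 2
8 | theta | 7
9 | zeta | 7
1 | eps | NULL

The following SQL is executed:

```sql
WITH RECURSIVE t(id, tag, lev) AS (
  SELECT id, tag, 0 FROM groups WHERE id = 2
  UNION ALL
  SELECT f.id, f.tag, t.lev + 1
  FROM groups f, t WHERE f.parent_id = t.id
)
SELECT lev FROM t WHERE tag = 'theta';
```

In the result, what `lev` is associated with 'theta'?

Base: id=2 (chi) at lev 0.
Iteration 1: rows with parent_id in {2} -> psi (id 3, lev 1), mu (id 5, lev 1).
Iteration 2: rows with parent_id in {3,5} -> rho (id 6, lev 2), iota (id 7, lev 2).
Iteration 3: rows with parent_id in {6,7} -> theta (id 8, lev 3), zeta (id 9, lev 3).
Iteration 4: no rows with parent_id in {8,9}; recursion stops.

3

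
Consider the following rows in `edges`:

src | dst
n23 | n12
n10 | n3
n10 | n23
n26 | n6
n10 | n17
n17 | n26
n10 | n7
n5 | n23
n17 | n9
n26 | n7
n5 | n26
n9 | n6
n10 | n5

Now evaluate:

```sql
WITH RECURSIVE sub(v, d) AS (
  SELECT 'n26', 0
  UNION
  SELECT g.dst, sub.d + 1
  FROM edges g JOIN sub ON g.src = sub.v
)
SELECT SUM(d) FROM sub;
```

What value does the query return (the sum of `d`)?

2

Base: (n26, d=0).
Iteration 1: edges from {n26} -> (n6, d=1), (n7, d=1).
Iteration 2: no outgoing edges from {n6,n7}; recursion stops.
SUM(d) = 0 + 1 + 1 = 2.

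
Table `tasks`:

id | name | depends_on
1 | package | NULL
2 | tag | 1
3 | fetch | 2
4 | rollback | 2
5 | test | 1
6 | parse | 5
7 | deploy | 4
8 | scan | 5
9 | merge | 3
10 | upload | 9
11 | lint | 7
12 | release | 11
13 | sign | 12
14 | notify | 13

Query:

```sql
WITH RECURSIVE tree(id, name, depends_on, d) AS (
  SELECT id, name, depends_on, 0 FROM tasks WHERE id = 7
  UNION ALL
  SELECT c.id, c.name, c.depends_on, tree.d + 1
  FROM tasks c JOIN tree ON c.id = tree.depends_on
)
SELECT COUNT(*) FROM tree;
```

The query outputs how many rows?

4

Base: id=7 (deploy), depends_on=4, d 0.
Iteration 1: join on id=4 -> rollback (id 4, depends_on=2, d 1).
Iteration 2: join on id=2 -> tag (id 2, depends_on=1, d 2).
Iteration 3: join on id=1 -> package (id 1, depends_on=NULL, d 3).
Iteration 4: depends_on is NULL; no match; recursion stops.
Total rows emitted: 4.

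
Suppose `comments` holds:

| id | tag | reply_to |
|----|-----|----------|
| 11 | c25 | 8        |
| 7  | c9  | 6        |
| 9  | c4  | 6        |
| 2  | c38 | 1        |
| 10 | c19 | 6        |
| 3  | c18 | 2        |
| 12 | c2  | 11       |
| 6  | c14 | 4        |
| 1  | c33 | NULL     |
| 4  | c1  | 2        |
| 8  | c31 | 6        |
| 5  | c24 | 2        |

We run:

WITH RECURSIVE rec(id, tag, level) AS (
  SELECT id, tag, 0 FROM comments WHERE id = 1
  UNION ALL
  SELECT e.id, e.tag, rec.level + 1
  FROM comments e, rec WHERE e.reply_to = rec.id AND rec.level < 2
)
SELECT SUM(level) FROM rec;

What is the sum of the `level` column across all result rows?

Base: id=1 (c33) at level 0.
Iteration 1: rows with reply_to in {1} -> c38 (id 2, level 1).
Iteration 2: rows with reply_to in {2} -> c18 (id 3, level 2), c1 (id 4, level 2), c24 (id 5, level 2).
Iteration 3: level < 2 fails for all current rows; recursion stops.
SUM(level) = 0 + 1 + 2 + 2 + 2 = 7.

7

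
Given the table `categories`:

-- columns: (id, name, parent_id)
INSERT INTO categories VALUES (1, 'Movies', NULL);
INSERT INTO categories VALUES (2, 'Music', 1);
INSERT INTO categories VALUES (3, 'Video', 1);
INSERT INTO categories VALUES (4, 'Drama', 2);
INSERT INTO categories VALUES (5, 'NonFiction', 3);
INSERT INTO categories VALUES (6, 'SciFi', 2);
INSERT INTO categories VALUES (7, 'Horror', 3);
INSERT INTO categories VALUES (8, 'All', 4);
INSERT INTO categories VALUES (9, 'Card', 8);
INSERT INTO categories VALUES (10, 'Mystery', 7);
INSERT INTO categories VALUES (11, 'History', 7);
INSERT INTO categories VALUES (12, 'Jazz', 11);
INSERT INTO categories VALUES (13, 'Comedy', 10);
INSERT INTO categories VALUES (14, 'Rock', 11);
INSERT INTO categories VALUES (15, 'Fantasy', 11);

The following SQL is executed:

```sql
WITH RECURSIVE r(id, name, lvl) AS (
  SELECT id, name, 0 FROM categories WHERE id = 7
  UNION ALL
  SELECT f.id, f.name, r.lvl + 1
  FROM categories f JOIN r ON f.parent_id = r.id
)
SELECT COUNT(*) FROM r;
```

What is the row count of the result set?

7

Base: id=7 (Horror) at lvl 0.
Iteration 1: rows with parent_id in {7} -> Mystery (id 10, lvl 1), History (id 11, lvl 1).
Iteration 2: rows with parent_id in {10,11} -> Jazz (id 12, lvl 2), Comedy (id 13, lvl 2), Rock (id 14, lvl 2), Fantasy (id 15, lvl 2).
Iteration 3: no rows with parent_id in {12,13,14,15}; recursion stops.
Total rows emitted: 7.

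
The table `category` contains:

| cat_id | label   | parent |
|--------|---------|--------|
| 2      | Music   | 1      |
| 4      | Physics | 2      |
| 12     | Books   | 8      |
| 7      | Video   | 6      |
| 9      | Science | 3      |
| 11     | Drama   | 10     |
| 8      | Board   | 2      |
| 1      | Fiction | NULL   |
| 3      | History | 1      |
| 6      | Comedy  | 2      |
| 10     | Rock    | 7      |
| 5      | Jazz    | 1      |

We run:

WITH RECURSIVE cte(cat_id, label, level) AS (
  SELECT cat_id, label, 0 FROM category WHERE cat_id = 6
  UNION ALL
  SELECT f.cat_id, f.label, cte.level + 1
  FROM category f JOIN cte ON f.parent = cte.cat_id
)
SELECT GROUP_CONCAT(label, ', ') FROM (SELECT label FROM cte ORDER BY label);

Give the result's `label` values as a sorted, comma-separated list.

Comedy, Drama, Rock, Video

Base: cat_id=6 (Comedy) at level 0.
Iteration 1: rows with parent in {6} -> Video (id 7, level 1).
Iteration 2: rows with parent in {7} -> Rock (id 10, level 2).
Iteration 3: rows with parent in {10} -> Drama (id 11, level 3).
Iteration 4: no rows with parent in {11}; recursion stops.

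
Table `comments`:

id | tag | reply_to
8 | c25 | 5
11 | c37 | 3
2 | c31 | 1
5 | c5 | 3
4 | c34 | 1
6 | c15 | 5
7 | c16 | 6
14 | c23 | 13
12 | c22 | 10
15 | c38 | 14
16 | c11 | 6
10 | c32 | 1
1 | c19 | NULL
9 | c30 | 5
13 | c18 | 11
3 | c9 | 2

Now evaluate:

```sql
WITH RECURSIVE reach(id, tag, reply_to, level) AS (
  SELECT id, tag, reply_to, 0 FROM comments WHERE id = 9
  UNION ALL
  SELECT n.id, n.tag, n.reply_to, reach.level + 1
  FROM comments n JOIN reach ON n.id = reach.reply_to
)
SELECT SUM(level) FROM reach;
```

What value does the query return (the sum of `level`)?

10

Base: id=9 (c30), reply_to=5, level 0.
Iteration 1: join on id=5 -> c5 (id 5, reply_to=3, level 1).
Iteration 2: join on id=3 -> c9 (id 3, reply_to=2, level 2).
Iteration 3: join on id=2 -> c31 (id 2, reply_to=1, level 3).
Iteration 4: join on id=1 -> c19 (id 1, reply_to=NULL, level 4).
Iteration 5: reply_to is NULL; no match; recursion stops.
SUM(level) = 0 + 1 + 2 + 3 + 4 = 10.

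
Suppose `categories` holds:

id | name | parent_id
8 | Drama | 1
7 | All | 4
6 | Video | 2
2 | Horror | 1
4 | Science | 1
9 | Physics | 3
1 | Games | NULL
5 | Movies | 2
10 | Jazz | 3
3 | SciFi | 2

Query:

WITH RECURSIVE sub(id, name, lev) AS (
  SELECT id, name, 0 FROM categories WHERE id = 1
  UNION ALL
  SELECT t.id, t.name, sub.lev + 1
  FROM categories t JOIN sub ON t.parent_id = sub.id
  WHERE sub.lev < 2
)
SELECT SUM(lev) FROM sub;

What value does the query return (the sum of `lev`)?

Base: id=1 (Games) at lev 0.
Iteration 1: rows with parent_id in {1} -> Horror (id 2, lev 1), Science (id 4, lev 1), Drama (id 8, lev 1).
Iteration 2: rows with parent_id in {2,4,8} -> SciFi (id 3, lev 2), Movies (id 5, lev 2), Video (id 6, lev 2), All (id 7, lev 2).
Iteration 3: lev < 2 fails for all current rows; recursion stops.
SUM(lev) = 0 + 1 + 1 + 1 + 2 + 2 + 2 + 2 = 11.

11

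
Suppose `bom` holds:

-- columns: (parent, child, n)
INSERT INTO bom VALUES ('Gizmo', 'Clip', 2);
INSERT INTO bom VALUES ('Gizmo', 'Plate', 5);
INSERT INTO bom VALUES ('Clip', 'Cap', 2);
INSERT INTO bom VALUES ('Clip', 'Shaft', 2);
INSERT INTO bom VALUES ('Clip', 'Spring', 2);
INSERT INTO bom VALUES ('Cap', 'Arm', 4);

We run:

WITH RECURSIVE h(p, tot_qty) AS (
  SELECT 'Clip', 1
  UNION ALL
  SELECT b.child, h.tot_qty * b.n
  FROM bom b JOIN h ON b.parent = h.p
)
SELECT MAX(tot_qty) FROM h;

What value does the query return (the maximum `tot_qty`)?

Base: (Clip, tot_qty=1).
Iteration 1: components of {Clip} -> Cap = 1*2 = 2, Shaft = 1*2 = 2, Spring = 1*2 = 2.
Iteration 2: components of {Cap,Shaft,Spring} -> Arm = 2*4 = 8.
Iteration 3: no further components; recursion stops.
tot_qty values: 1, 2, 2, 2, 8; the maximum is 8.

8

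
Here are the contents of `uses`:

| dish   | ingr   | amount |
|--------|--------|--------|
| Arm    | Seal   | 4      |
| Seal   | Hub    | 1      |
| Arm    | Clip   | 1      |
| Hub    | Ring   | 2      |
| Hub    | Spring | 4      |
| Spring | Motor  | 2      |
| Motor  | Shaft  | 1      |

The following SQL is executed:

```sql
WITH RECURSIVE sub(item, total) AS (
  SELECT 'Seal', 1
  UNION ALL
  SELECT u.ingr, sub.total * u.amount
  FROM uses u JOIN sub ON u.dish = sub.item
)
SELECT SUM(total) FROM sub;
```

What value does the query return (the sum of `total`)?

Base: (Seal, total=1).
Iteration 1: components of {Seal} -> Hub = 1*1 = 1.
Iteration 2: components of {Hub} -> Ring = 1*2 = 2, Spring = 1*4 = 4.
Iteration 3: components of {Ring,Spring} -> Motor = 4*2 = 8.
Iteration 4: components of {Motor} -> Shaft = 8*1 = 8.
Iteration 5: no further components; recursion stops.
SUM(total) = 1 + 1 + 2 + 4 + 8 + 8 = 24.

24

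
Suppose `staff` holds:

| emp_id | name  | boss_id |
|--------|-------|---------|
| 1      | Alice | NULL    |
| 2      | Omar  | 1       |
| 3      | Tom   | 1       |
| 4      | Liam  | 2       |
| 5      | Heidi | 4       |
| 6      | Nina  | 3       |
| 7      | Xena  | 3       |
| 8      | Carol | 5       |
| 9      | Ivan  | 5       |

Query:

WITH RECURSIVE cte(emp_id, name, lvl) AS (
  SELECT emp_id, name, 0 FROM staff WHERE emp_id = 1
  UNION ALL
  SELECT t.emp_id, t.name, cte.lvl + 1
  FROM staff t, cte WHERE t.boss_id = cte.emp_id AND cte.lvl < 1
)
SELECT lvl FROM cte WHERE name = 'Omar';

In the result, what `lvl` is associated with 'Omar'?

1

Base: emp_id=1 (Alice) at lvl 0.
Iteration 1: rows with boss_id in {1} -> Omar (id 2, lvl 1), Tom (id 3, lvl 1).
Iteration 2: lvl < 1 fails for all current rows; recursion stops.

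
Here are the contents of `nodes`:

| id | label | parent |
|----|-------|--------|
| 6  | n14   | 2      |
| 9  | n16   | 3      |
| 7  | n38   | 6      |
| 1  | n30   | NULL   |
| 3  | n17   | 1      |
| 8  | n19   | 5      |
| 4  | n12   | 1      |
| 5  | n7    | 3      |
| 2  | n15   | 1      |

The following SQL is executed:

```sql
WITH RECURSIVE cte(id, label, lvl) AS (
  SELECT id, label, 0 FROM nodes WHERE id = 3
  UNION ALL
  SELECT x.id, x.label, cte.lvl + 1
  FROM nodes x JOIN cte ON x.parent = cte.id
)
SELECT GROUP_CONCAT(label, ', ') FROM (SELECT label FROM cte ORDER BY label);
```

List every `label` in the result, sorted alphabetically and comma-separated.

n16, n17, n19, n7

Base: id=3 (n17) at lvl 0.
Iteration 1: rows with parent in {3} -> n7 (id 5, lvl 1), n16 (id 9, lvl 1).
Iteration 2: rows with parent in {5,9} -> n19 (id 8, lvl 2).
Iteration 3: no rows with parent in {8}; recursion stops.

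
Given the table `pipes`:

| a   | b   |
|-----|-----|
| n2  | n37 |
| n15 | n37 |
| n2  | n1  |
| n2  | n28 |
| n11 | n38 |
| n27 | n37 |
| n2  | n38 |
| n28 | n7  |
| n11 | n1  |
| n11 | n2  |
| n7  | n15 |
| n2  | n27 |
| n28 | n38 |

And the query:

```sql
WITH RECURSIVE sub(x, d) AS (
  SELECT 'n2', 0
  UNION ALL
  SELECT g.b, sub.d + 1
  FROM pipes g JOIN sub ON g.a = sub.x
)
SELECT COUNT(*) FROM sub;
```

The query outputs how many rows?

Base: (n2, d=0).
Iteration 1: edges from {n2} -> (n1, d=1), (n27, d=1), (n28, d=1), (n37, d=1), (n38, d=1).
Iteration 2: edges from {n1,n27,n28,n37,n38} -> (n37, d=2), (n38, d=2), (n7, d=2).
Iteration 3: edges from {n37,n38,n7} -> (n15, d=3).
Iteration 4: edges from {n15} -> (n37, d=4).
Iteration 5: no outgoing edges from {n37}; recursion stops.
Total rows emitted: 11.

11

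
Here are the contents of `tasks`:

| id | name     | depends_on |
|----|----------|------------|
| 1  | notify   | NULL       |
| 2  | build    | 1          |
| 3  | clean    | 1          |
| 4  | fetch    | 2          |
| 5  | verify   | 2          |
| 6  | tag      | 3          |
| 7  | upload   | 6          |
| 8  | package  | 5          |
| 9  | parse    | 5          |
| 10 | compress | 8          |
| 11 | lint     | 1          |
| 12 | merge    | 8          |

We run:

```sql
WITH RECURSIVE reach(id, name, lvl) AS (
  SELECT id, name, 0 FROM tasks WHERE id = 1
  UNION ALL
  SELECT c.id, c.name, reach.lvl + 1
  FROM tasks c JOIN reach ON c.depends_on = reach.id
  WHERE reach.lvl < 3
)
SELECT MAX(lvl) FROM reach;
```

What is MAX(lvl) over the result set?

3

Base: id=1 (notify) at lvl 0.
Iteration 1: rows with depends_on in {1} -> build (id 2, lvl 1), clean (id 3, lvl 1), lint (id 11, lvl 1).
Iteration 2: rows with depends_on in {2,3,11} -> fetch (id 4, lvl 2), verify (id 5, lvl 2), tag (id 6, lvl 2).
Iteration 3: rows with depends_on in {4,5,6} -> upload (id 7, lvl 3), package (id 8, lvl 3), parse (id 9, lvl 3).
Iteration 4: lvl < 3 fails for all current rows; recursion stops.
lvl values: 0, 1, 1, 1, 2, 2, 2, 3, 3, 3; the maximum is 3.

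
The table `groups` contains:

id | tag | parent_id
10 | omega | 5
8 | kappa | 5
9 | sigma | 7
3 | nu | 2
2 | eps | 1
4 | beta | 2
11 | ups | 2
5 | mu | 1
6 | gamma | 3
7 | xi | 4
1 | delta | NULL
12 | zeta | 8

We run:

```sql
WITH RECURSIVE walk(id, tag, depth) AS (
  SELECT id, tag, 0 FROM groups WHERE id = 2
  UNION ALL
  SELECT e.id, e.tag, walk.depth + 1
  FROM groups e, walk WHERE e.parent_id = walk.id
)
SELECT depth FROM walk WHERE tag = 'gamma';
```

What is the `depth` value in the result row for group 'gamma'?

2

Base: id=2 (eps) at depth 0.
Iteration 1: rows with parent_id in {2} -> nu (id 3, depth 1), beta (id 4, depth 1), ups (id 11, depth 1).
Iteration 2: rows with parent_id in {3,4,11} -> gamma (id 6, depth 2), xi (id 7, depth 2).
Iteration 3: rows with parent_id in {6,7} -> sigma (id 9, depth 3).
Iteration 4: no rows with parent_id in {9}; recursion stops.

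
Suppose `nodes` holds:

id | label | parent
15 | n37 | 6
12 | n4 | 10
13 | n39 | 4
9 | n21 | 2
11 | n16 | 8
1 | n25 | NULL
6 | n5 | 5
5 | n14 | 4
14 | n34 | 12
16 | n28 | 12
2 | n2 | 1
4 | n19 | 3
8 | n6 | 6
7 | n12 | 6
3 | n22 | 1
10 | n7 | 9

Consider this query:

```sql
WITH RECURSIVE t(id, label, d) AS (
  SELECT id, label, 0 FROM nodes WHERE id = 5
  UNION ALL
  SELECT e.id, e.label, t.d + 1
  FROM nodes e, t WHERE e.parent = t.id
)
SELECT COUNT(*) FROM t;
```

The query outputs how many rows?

6

Base: id=5 (n14) at d 0.
Iteration 1: rows with parent in {5} -> n5 (id 6, d 1).
Iteration 2: rows with parent in {6} -> n12 (id 7, d 2), n6 (id 8, d 2), n37 (id 15, d 2).
Iteration 3: rows with parent in {7,8,15} -> n16 (id 11, d 3).
Iteration 4: no rows with parent in {11}; recursion stops.
Total rows emitted: 6.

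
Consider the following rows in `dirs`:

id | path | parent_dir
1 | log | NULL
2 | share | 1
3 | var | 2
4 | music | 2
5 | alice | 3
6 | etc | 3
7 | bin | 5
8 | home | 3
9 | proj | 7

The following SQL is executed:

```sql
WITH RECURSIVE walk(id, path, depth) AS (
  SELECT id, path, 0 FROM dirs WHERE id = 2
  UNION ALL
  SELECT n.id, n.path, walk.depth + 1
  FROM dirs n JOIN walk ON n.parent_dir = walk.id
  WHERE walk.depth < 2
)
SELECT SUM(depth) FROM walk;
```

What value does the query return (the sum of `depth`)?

8

Base: id=2 (share) at depth 0.
Iteration 1: rows with parent_dir in {2} -> var (id 3, depth 1), music (id 4, depth 1).
Iteration 2: rows with parent_dir in {3,4} -> alice (id 5, depth 2), etc (id 6, depth 2), home (id 8, depth 2).
Iteration 3: depth < 2 fails for all current rows; recursion stops.
SUM(depth) = 0 + 1 + 1 + 2 + 2 + 2 = 8.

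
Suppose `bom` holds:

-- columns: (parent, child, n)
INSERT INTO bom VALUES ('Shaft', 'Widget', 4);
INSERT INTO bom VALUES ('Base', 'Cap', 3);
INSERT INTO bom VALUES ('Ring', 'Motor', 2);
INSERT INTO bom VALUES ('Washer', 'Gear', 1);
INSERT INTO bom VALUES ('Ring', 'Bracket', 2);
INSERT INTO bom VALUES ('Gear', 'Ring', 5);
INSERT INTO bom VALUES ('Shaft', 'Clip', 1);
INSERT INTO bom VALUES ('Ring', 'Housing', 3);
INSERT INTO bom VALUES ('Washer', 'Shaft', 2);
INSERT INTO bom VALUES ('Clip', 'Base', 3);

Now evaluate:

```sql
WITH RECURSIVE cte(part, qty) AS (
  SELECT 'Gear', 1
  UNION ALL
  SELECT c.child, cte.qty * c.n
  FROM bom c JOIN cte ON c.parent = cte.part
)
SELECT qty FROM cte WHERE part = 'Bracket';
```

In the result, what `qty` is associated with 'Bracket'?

10

Base: (Gear, qty=1).
Iteration 1: components of {Gear} -> Ring = 1*5 = 5.
Iteration 2: components of {Ring} -> Bracket = 5*2 = 10, Housing = 5*3 = 15, Motor = 5*2 = 10.
Iteration 3: no further components; recursion stops.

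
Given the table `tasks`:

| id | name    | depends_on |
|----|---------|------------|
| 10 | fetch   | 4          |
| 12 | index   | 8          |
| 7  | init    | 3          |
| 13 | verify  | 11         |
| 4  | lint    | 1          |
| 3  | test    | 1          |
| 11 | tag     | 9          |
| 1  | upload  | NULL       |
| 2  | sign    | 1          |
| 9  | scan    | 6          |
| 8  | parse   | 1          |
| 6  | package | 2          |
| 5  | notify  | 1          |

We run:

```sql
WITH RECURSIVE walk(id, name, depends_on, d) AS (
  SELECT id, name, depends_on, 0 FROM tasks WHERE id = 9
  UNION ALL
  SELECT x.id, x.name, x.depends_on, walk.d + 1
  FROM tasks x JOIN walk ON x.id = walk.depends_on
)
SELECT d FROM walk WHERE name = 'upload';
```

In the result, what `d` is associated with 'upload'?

Base: id=9 (scan), depends_on=6, d 0.
Iteration 1: join on id=6 -> package (id 6, depends_on=2, d 1).
Iteration 2: join on id=2 -> sign (id 2, depends_on=1, d 2).
Iteration 3: join on id=1 -> upload (id 1, depends_on=NULL, d 3).
Iteration 4: depends_on is NULL; no match; recursion stops.

3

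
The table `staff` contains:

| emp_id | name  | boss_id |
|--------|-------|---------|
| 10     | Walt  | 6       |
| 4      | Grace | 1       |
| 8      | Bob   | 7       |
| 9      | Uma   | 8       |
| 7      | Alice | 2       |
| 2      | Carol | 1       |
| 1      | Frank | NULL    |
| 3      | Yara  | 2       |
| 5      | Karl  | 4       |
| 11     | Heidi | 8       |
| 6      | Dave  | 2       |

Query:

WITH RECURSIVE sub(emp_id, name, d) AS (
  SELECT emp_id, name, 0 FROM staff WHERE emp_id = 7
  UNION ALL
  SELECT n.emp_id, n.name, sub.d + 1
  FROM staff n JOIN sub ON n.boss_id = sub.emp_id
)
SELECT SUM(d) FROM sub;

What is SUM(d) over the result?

5

Base: emp_id=7 (Alice) at d 0.
Iteration 1: rows with boss_id in {7} -> Bob (id 8, d 1).
Iteration 2: rows with boss_id in {8} -> Uma (id 9, d 2), Heidi (id 11, d 2).
Iteration 3: no rows with boss_id in {9,11}; recursion stops.
SUM(d) = 0 + 1 + 2 + 2 = 5.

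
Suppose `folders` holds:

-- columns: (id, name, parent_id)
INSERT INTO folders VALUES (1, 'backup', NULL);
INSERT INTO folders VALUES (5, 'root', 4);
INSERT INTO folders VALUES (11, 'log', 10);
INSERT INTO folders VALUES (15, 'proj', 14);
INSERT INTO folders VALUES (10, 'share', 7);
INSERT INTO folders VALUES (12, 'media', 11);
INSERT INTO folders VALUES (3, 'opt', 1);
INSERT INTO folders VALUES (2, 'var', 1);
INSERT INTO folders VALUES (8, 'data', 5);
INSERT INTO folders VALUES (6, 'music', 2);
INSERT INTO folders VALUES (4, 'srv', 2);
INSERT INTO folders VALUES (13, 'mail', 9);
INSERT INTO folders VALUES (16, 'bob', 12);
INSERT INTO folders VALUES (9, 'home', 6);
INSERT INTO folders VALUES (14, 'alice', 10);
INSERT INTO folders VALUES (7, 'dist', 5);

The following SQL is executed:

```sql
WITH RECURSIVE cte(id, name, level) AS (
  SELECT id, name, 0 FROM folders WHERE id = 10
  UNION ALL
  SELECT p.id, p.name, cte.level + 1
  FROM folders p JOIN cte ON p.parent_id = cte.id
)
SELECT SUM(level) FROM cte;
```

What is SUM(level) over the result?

Base: id=10 (share) at level 0.
Iteration 1: rows with parent_id in {10} -> log (id 11, level 1), alice (id 14, level 1).
Iteration 2: rows with parent_id in {11,14} -> media (id 12, level 2), proj (id 15, level 2).
Iteration 3: rows with parent_id in {12,15} -> bob (id 16, level 3).
Iteration 4: no rows with parent_id in {16}; recursion stops.
SUM(level) = 0 + 1 + 1 + 2 + 2 + 3 = 9.

9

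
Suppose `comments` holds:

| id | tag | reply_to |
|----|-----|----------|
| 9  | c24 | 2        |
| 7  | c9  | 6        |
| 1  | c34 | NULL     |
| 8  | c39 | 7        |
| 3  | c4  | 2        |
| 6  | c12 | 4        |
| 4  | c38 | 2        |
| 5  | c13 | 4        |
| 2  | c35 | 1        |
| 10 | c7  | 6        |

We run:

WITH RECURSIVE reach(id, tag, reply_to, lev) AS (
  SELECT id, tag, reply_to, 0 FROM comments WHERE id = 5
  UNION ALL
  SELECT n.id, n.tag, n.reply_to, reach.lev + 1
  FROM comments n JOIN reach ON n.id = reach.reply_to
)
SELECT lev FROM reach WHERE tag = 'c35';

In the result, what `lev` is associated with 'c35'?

Base: id=5 (c13), reply_to=4, lev 0.
Iteration 1: join on id=4 -> c38 (id 4, reply_to=2, lev 1).
Iteration 2: join on id=2 -> c35 (id 2, reply_to=1, lev 2).
Iteration 3: join on id=1 -> c34 (id 1, reply_to=NULL, lev 3).
Iteration 4: reply_to is NULL; no match; recursion stops.

2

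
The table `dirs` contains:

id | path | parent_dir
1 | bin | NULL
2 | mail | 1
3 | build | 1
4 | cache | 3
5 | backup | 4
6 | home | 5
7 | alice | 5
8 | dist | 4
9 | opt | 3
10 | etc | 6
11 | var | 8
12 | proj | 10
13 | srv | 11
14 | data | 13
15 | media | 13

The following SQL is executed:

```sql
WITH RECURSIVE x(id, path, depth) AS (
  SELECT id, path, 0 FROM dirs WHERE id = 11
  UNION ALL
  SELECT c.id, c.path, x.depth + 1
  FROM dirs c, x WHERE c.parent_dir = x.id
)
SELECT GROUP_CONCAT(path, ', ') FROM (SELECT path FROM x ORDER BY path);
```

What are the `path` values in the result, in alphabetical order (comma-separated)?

Base: id=11 (var) at depth 0.
Iteration 1: rows with parent_dir in {11} -> srv (id 13, depth 1).
Iteration 2: rows with parent_dir in {13} -> data (id 14, depth 2), media (id 15, depth 2).
Iteration 3: no rows with parent_dir in {14,15}; recursion stops.

data, media, srv, var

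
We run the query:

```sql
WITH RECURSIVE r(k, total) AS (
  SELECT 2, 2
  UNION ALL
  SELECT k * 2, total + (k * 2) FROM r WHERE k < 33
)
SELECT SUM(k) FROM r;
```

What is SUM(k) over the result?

126

Base: k=2, total=2.
Iteration 1: 2 < 33 holds -> k = 2 * 2 = 4, total = 2 + 4 = 6.
Iteration 2: 4 < 33 holds -> k = 4 * 2 = 8, total = 6 + 8 = 14.
Iteration 3: 8 < 33 holds -> k = 8 * 2 = 16, total = 14 + 16 = 30.
Iteration 4: 16 < 33 holds -> k = 16 * 2 = 32, total = 30 + 32 = 62.
Iteration 5: 32 < 33 holds -> k = 32 * 2 = 64, total = 62 + 64 = 126.
Iteration 6: 64 < 33 fails; recursion stops.
SUM(k) = 2 + 4 + 8 + 16 + 32 + 64 = 126.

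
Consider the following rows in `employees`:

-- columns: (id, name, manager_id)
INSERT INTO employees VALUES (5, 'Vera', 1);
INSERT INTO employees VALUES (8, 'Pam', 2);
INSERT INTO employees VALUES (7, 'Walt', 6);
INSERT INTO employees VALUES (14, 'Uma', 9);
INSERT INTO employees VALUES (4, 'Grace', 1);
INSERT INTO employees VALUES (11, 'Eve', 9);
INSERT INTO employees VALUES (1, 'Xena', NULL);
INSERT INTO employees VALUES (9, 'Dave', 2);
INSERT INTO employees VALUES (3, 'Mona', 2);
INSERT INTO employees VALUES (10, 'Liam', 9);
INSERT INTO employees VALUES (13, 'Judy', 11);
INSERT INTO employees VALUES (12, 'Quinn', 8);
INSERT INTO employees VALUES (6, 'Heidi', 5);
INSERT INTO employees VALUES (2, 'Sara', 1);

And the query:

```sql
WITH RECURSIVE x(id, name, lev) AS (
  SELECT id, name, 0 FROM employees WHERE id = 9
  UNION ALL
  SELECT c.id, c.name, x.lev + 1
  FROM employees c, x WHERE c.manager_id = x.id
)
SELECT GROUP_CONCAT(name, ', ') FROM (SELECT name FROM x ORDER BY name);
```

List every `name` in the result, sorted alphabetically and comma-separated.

Base: id=9 (Dave) at lev 0.
Iteration 1: rows with manager_id in {9} -> Liam (id 10, lev 1), Eve (id 11, lev 1), Uma (id 14, lev 1).
Iteration 2: rows with manager_id in {10,11,14} -> Judy (id 13, lev 2).
Iteration 3: no rows with manager_id in {13}; recursion stops.

Dave, Eve, Judy, Liam, Uma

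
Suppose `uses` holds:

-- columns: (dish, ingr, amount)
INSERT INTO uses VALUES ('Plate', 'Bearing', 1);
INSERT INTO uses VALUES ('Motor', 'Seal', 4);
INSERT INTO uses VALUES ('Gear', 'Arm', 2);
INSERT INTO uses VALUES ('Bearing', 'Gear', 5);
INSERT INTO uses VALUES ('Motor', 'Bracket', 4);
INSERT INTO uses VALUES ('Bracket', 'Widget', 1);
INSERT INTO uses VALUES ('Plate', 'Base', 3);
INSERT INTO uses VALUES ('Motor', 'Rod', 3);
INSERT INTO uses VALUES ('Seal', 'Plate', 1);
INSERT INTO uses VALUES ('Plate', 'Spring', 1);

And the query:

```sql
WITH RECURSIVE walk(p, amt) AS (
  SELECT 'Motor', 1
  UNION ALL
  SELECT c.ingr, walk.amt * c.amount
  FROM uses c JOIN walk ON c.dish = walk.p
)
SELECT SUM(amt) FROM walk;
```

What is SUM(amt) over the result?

100

Base: (Motor, amt=1).
Iteration 1: components of {Motor} -> Bracket = 1*4 = 4, Rod = 1*3 = 3, Seal = 1*4 = 4.
Iteration 2: components of {Bracket,Rod,Seal} -> Plate = 4*1 = 4, Widget = 4*1 = 4.
Iteration 3: components of {Plate,Widget} -> Base = 4*3 = 12, Bearing = 4*1 = 4, Spring = 4*1 = 4.
Iteration 4: components of {Base,Bearing,Spring} -> Gear = 4*5 = 20.
Iteration 5: components of {Gear} -> Arm = 20*2 = 40.
Iteration 6: no further components; recursion stops.
SUM(amt) = 1 + 4 + 4 + 3 + 4 + 4 + 4 + 4 + 12 + 20 + 40 = 100.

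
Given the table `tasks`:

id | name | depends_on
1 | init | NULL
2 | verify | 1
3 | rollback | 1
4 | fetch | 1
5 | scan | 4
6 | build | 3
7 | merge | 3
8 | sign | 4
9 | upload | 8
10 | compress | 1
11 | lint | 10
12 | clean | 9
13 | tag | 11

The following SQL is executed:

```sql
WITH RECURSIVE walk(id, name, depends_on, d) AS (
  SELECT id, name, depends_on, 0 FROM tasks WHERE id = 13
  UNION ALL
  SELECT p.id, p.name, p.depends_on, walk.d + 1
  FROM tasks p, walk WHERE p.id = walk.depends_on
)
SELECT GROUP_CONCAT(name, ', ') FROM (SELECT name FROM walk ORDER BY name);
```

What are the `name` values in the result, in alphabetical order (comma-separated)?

compress, init, lint, tag

Base: id=13 (tag), depends_on=11, d 0.
Iteration 1: join on id=11 -> lint (id 11, depends_on=10, d 1).
Iteration 2: join on id=10 -> compress (id 10, depends_on=1, d 2).
Iteration 3: join on id=1 -> init (id 1, depends_on=NULL, d 3).
Iteration 4: depends_on is NULL; no match; recursion stops.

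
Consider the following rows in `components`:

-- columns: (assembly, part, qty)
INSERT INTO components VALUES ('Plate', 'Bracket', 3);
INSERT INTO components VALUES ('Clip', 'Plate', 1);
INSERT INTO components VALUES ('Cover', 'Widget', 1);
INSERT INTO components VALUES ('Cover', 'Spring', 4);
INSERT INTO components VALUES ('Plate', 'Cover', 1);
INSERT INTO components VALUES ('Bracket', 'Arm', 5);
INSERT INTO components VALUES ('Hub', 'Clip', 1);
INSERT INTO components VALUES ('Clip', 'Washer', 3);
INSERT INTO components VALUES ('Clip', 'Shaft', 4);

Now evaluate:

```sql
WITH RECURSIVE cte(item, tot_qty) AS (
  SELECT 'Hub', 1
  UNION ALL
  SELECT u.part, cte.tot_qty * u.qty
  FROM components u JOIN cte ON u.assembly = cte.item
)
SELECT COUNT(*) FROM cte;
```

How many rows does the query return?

10

Base: (Hub, tot_qty=1).
Iteration 1: components of {Hub} -> Clip = 1*1 = 1.
Iteration 2: components of {Clip} -> Plate = 1*1 = 1, Shaft = 1*4 = 4, Washer = 1*3 = 3.
Iteration 3: components of {Plate,Shaft,Washer} -> Bracket = 1*3 = 3, Cover = 1*1 = 1.
Iteration 4: components of {Bracket,Cover} -> Arm = 3*5 = 15, Spring = 1*4 = 4, Widget = 1*1 = 1.
Iteration 5: no further components; recursion stops.
Total rows emitted: 10.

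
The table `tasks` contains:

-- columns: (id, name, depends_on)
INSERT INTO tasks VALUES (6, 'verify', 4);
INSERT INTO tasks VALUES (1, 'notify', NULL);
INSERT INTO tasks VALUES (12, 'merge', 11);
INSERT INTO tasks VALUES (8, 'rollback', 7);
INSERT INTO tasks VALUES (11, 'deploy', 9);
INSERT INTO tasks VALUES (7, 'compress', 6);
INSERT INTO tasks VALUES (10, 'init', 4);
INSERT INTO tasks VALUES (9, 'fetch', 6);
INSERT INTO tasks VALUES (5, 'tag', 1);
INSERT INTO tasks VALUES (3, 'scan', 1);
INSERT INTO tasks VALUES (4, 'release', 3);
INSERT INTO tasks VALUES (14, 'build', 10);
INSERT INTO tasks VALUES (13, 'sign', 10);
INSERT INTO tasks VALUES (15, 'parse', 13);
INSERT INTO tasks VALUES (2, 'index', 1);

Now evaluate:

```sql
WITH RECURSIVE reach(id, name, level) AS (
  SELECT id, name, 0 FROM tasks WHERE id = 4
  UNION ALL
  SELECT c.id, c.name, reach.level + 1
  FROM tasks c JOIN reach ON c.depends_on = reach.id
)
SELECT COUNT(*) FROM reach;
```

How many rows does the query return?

Base: id=4 (release) at level 0.
Iteration 1: rows with depends_on in {4} -> verify (id 6, level 1), init (id 10, level 1).
Iteration 2: rows with depends_on in {6,10} -> compress (id 7, level 2), fetch (id 9, level 2), sign (id 13, level 2), build (id 14, level 2).
Iteration 3: rows with depends_on in {7,9,13,14} -> rollback (id 8, level 3), deploy (id 11, level 3), parse (id 15, level 3).
Iteration 4: rows with depends_on in {8,11,15} -> merge (id 12, level 4).
Iteration 5: no rows with depends_on in {12}; recursion stops.
Total rows emitted: 11.

11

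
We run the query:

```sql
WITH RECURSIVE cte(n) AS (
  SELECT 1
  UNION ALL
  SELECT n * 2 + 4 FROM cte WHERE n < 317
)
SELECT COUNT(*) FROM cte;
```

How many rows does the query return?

Base: n=1.
Iteration 1: 1 < 317 holds -> n = 1 * 2 + 4 = 6.
Iteration 2: 6 < 317 holds -> n = 6 * 2 + 4 = 16.
Iteration 3: 16 < 317 holds -> n = 16 * 2 + 4 = 36.
Iteration 4: 36 < 317 holds -> n = 36 * 2 + 4 = 76.
Iteration 5: 76 < 317 holds -> n = 76 * 2 + 4 = 156.
Iteration 6: 156 < 317 holds -> n = 156 * 2 + 4 = 316.
Iteration 7: 316 < 317 holds -> n = 316 * 2 + 4 = 636.
Iteration 8: 636 < 317 fails; recursion stops.
Total rows emitted: 8.

8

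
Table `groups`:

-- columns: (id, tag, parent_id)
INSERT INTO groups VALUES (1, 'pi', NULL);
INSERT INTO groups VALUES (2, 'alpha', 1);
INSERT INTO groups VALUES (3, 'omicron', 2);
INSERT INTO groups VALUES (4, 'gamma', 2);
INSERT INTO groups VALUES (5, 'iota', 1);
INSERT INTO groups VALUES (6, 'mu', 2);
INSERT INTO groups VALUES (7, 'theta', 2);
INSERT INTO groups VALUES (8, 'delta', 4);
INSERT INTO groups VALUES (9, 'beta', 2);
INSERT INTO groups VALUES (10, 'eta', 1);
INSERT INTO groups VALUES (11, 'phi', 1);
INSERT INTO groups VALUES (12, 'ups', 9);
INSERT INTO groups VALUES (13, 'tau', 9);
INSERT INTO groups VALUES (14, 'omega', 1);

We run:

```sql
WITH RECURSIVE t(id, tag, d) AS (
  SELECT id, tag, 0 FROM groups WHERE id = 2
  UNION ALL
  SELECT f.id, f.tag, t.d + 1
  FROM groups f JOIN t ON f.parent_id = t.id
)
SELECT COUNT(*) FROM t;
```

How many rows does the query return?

Base: id=2 (alpha) at d 0.
Iteration 1: rows with parent_id in {2} -> omicron (id 3, d 1), gamma (id 4, d 1), mu (id 6, d 1), theta (id 7, d 1), beta (id 9, d 1).
Iteration 2: rows with parent_id in {3,4,6,7,9} -> delta (id 8, d 2), ups (id 12, d 2), tau (id 13, d 2).
Iteration 3: no rows with parent_id in {8,12,13}; recursion stops.
Total rows emitted: 9.

9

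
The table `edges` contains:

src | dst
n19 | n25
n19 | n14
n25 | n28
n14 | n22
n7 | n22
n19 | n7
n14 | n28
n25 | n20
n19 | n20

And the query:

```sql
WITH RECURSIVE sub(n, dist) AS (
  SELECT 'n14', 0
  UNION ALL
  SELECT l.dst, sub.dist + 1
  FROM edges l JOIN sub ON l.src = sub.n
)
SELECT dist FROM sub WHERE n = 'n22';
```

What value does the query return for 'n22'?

1

Base: (n14, dist=0).
Iteration 1: edges from {n14} -> (n22, dist=1), (n28, dist=1).
Iteration 2: no outgoing edges from {n22,n28}; recursion stops.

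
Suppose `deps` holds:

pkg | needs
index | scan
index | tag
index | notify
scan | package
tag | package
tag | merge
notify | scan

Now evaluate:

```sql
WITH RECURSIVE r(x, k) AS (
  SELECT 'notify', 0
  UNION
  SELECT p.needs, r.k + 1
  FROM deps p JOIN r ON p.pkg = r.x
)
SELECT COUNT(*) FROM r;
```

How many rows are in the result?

Base: (notify, k=0).
Iteration 1: edges from {notify} -> (scan, k=1).
Iteration 2: edges from {scan} -> (package, k=2).
Iteration 3: no outgoing edges from {package}; recursion stops.
Total rows emitted: 3.

3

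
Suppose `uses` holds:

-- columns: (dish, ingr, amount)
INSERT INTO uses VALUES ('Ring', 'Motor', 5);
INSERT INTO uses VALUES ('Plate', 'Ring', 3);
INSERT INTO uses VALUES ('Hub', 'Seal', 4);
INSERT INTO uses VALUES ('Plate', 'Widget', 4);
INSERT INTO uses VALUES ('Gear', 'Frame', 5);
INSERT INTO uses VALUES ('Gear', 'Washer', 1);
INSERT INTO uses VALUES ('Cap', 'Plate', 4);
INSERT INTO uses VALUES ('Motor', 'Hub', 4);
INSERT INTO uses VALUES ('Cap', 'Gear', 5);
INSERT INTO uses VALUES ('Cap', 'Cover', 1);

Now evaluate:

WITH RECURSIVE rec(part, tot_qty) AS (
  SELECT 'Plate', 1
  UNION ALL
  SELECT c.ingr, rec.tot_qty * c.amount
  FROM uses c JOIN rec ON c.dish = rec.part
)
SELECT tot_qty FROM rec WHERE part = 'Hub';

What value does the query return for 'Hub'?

60

Base: (Plate, tot_qty=1).
Iteration 1: components of {Plate} -> Ring = 1*3 = 3, Widget = 1*4 = 4.
Iteration 2: components of {Ring,Widget} -> Motor = 3*5 = 15.
Iteration 3: components of {Motor} -> Hub = 15*4 = 60.
Iteration 4: components of {Hub} -> Seal = 60*4 = 240.
Iteration 5: no further components; recursion stops.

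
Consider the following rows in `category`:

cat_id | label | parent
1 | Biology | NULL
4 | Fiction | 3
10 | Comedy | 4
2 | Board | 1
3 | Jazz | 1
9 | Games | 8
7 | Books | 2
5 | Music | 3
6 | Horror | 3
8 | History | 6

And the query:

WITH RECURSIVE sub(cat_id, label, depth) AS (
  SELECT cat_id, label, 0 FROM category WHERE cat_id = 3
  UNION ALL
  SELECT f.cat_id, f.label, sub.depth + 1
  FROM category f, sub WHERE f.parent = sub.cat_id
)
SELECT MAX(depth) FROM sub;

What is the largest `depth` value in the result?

Base: cat_id=3 (Jazz) at depth 0.
Iteration 1: rows with parent in {3} -> Fiction (id 4, depth 1), Music (id 5, depth 1), Horror (id 6, depth 1).
Iteration 2: rows with parent in {4,5,6} -> History (id 8, depth 2), Comedy (id 10, depth 2).
Iteration 3: rows with parent in {8,10} -> Games (id 9, depth 3).
Iteration 4: no rows with parent in {9}; recursion stops.
depth values: 0, 1, 1, 1, 2, 2, 3; the maximum is 3.

3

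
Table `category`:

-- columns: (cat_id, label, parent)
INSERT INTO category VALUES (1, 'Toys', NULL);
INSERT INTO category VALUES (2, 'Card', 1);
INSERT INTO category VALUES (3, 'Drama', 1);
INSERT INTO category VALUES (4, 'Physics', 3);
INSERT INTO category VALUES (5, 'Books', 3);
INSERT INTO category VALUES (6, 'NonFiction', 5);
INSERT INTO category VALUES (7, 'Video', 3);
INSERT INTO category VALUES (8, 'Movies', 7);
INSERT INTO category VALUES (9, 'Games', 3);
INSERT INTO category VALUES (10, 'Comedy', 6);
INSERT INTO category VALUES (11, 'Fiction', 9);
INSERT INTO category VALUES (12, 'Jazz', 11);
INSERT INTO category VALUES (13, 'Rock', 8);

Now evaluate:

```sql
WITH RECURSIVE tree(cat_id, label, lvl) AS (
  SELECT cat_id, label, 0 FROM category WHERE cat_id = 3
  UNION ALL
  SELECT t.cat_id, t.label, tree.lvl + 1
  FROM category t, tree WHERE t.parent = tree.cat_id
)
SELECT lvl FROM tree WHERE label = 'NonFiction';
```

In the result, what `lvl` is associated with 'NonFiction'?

2

Base: cat_id=3 (Drama) at lvl 0.
Iteration 1: rows with parent in {3} -> Physics (id 4, lvl 1), Books (id 5, lvl 1), Video (id 7, lvl 1), Games (id 9, lvl 1).
Iteration 2: rows with parent in {4,5,7,9} -> NonFiction (id 6, lvl 2), Movies (id 8, lvl 2), Fiction (id 11, lvl 2).
Iteration 3: rows with parent in {6,8,11} -> Comedy (id 10, lvl 3), Jazz (id 12, lvl 3), Rock (id 13, lvl 3).
Iteration 4: no rows with parent in {10,12,13}; recursion stops.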